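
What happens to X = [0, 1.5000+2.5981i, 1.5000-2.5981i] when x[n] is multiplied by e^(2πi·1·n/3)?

Modulation property: DFT(ω_3^(-1n)·x[n]) = X[(k-1) mod 3], so circularly shift X by 1 positions.

X[k-1] = [1.5000-2.5981i, 0, 1.5000+2.5981i]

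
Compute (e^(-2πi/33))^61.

Since ω_33^33 = 1, powers reduce modulo 33.
61 mod 33 = 28
So ω_33^61 = ω_33^28 = e^(-2πi·28/33)

ω_33^61 = ω_33^28 = 0.5801+0.8146i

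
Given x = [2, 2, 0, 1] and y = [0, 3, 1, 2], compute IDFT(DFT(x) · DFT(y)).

(x ⊛ y)[n] = Σ(m=0 to 3) x[m] · y[(n-m) mod 4]

Computing each output sample:
(x ⊛ y)[0] = 7
(x ⊛ y)[1] = 7
(x ⊛ y)[2] = 10
(x ⊛ y)[3] = 6

x ⊛ y = [7, 7, 10, 6]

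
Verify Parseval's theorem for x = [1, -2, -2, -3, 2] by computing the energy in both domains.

Time domain:
Σ|x[n]|² = |1|² + |-2|² + |-2|² + |-3|² + |2|² = 22.0000

Frequency domain:
(1/5)Σ|X[k]|² = (1/5)(|-4|² + |5.0451+3.2164i|² + |-0.5451+3.3022i|² + |-0.5451-3.3022i|² + |5.0451-3.2164i|²) = (1/5)·110.0000 = 22.0000

Both sides agree, confirming Parseval's theorem.

Σ|x[n]|² = (1/N)Σ|X[k]|² = 22.0000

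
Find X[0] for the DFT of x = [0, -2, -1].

X[0] = Σ(n=0 to 2) x[n] · ω_3^0 = Σ x[n]
= (0) + (-2) + (-1)

X[0] = -3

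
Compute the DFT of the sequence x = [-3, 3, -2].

X[k] = Σ(n=0 to 2) x[n] · ω_3^(nk)
where ω_3 = e^(-2πi/3)

Computing each X[k]:
X[0] = -2
X[1] = -3.5000-4.3301i
X[2] = -3.5000+4.3301i

X = [-2, -3.5000-4.3301i, -3.5000+4.3301i]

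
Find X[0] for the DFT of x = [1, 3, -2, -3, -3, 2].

X[0] = Σ(n=0 to 5) x[n] · ω_6^0 = Σ x[n]
= (1) + (3) + (-2) + (-3) + (-3) + (2)

X[0] = -2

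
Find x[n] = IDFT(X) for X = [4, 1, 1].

x[n] = (1/3) Σ(k=0 to 2) X[k] · e^(2πikn/3)

Computing each x[n]:
x[0] = 2
x[1] = 1
x[2] = 1

x = [2, 1, 1]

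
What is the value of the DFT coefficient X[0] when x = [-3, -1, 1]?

X[0] = Σ(n=0 to 2) x[n] · ω_3^0 = Σ x[n]
= (-3) + (-1) + (1)

X[0] = -3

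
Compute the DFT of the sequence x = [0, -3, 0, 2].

X[k] = Σ(n=0 to 3) x[n] · ω_4^(nk)
where ω_4 = e^(-2πi/4)

Computing each X[k]:
X[0] = -1
X[1] = 5i
X[2] = 1
X[3] = -5i

X = [-1, 5i, 1, -5i]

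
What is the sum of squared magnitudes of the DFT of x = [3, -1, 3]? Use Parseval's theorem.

Parseval: Σ|x[n]|² = (1/N)Σ|X[k]|², so Σ|X[k]|² = N·Σ|x[n]|² = 3·19.0000

Σ|X[k]|² = N·Σ|x[n]|² = 3·19.0000 = 57.0000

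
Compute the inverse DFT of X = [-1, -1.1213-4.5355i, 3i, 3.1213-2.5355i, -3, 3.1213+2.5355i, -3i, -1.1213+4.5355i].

x[n] = (1/8) Σ(k=0 to 7) X[k] · e^(2πikn/8)

Computing each x[n]:
x[0] = 0
x[1] = 0
x[2] = 0
x[3] = 3
x[4] = -1
x[5] = -1
x[6] = -1
x[7] = -1

x = [0, 0, 0, 3, -1, -1, -1, -1]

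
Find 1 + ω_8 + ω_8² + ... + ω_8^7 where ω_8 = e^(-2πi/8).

Sum of all nth roots of unity equals 0 for n > 1 (geometric series with r ≠ 1).

0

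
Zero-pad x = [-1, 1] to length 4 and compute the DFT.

Original 2-point DFT: [0, -2]
Zero-padded 4-point DFT provides frequency interpolation.

DFT_4([x, 0, ...]) = [0, -1-1i, -2, -1+1i]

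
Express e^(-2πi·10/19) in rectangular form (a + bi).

ω_19^10 = e^(-2πi·10/19)
= cos(-2π·10/19) + i·sin(-2π·10/19)
= cos(-20π/19) + i·sin(-20π/19)

ω_19^10 = cos(-20π/19) + i·sin(-20π/19) = -0.9864+0.1646i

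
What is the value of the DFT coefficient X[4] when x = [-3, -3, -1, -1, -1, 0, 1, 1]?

X[4] = Σ(n=0 to 7) x[n] · ω_8^(4n) where ω_8 = e^(-2πi/8)
= (-3)·ω_8^0 + (-3)·ω_8^4 + (-1)·ω_8^8 + (-1)·ω_8^12 + (-1)·ω_8^16 + (0)·ω_8^20 + (1)·ω_8^24 + (1)·ω_8^28

X[4] = -1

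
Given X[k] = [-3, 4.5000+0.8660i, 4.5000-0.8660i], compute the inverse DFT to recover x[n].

x[n] = (1/3) Σ(k=0 to 2) X[k] · e^(2πikn/3)

Computing each x[n]:
x[0] = 2
x[1] = -3
x[2] = -2

x = [2, -3, -2]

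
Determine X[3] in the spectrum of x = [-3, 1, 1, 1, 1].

X[3] = Σ(n=0 to 4) x[n] · ω_5^(3n) where ω_5 = e^(-2πi/5)
= (-3)·ω_5^0 + (1)·ω_5^3 + (1)·ω_5^6 + (1)·ω_5^9 + (1)·ω_5^12

X[3] = -4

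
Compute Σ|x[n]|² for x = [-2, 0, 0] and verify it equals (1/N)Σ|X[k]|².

Time domain:
Σ|x[n]|² = |-2|² + |0|² + |0|² = 4.0000

Frequency domain:
(1/3)Σ|X[k]|² = (1/3)(|-2|² + |-2|² + |-2|²) = (1/3)·12.0000 = 4.0000

Both sides agree, confirming Parseval's theorem.

Σ|x[n]|² = (1/N)Σ|X[k]|² = 4.0000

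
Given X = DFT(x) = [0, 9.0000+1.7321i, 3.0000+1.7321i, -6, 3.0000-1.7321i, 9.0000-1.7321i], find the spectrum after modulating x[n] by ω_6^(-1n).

Modulation property: DFT(ω_6^(-1n)·x[n]) = X[(k-1) mod 6], so circularly shift X by 1 positions.

X[k-1] = [9.0000-1.7321i, 0, 9.0000+1.7321i, 3.0000+1.7321i, -6, 3.0000-1.7321i]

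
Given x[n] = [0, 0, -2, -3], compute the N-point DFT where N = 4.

X[k] = Σ(n=0 to 3) x[n] · ω_4^(nk)
where ω_4 = e^(-2πi/4)

Computing each X[k]:
X[0] = -5
X[1] = 2-3i
X[2] = 1
X[3] = 2+3i

X = [-5, 2-3i, 1, 2+3i]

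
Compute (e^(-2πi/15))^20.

Since ω_15^15 = 1, powers reduce modulo 15.
20 mod 15 = 5
So ω_15^20 = ω_15^5 = e^(-2πi·5/15)

ω_15^20 = ω_15^5 = -0.5000-0.8660i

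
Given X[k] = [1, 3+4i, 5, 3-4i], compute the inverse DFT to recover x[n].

x[n] = (1/4) Σ(k=0 to 3) X[k] · e^(2πikn/4)

Computing each x[n]:
x[0] = 3
x[1] = -3
x[2] = 0
x[3] = 1

x = [3, -3, 0, 1]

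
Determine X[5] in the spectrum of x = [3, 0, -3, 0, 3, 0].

X[5] = Σ(n=0 to 5) x[n] · ω_6^(5n) where ω_6 = e^(-2πi/6)
= (3)·ω_6^0 + (0)·ω_6^5 + (-3)·ω_6^10 + (0)·ω_6^15 + (3)·ω_6^20 + (0)·ω_6^25

X[5] = 3.0000-5.1962i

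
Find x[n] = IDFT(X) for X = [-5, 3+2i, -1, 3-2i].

x[n] = (1/4) Σ(k=0 to 3) X[k] · e^(2πikn/4)

Computing each x[n]:
x[0] = 0
x[1] = -2
x[2] = -3
x[3] = 0

x = [0, -2, -3, 0]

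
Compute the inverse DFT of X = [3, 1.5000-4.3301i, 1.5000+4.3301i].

x[n] = (1/3) Σ(k=0 to 2) X[k] · e^(2πikn/3)

Computing each x[n]:
x[0] = 2
x[1] = 3
x[2] = -2

x = [2, 3, -2]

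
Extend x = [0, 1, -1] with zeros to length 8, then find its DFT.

Original 3-point DFT: [0, -1.7321i, 1.7321i]
Zero-padded 8-point DFT provides frequency interpolation.

DFT_8([x, 0, ...]) = [0, 0.7071+0.2929i, 1-1i, -0.7071-1.7071i, -2, -0.7071+1.7071i, 1+1i, 0.7071-0.2929i]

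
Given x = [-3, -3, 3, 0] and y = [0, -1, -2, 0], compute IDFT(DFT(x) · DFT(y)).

(x ⊛ y)[n] = Σ(m=0 to 3) x[m] · y[(n-m) mod 4]

Computing each output sample:
(x ⊛ y)[0] = -6
(x ⊛ y)[1] = 3
(x ⊛ y)[2] = 9
(x ⊛ y)[3] = 3

x ⊛ y = [-6, 3, 9, 3]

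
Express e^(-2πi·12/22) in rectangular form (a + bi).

ω_22^12 = e^(-2πi·12/22)
= cos(-2π·12/22) + i·sin(-2π·12/22)
= cos(-24π/22) + i·sin(-24π/22)

ω_22^12 = cos(-24π/22) + i·sin(-24π/22) = -0.9595+0.2817i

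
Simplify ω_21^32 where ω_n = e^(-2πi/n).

Since ω_21^21 = 1, powers reduce modulo 21.
32 mod 21 = 11
So ω_21^32 = ω_21^11 = e^(-2πi·11/21)

ω_21^32 = ω_21^11 = -0.9888+0.1490i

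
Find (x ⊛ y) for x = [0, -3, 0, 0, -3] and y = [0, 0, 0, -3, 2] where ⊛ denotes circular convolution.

(x ⊛ y)[n] = Σ(m=0 to 4) x[m] · y[(n-m) mod 5]

Computing each output sample:
(x ⊛ y)[0] = -6
(x ⊛ y)[1] = 0
(x ⊛ y)[2] = 9
(x ⊛ y)[3] = -6
(x ⊛ y)[4] = 9

x ⊛ y = [-6, 0, 9, -6, 9]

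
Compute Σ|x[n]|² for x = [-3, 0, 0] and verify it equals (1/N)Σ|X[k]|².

Time domain:
Σ|x[n]|² = |-3|² + |0|² + |0|² = 9.0000

Frequency domain:
(1/3)Σ|X[k]|² = (1/3)(|-3|² + |-3|² + |-3|²) = (1/3)·27.0000 = 9.0000

Both sides agree, confirming Parseval's theorem.

Σ|x[n]|² = (1/N)Σ|X[k]|² = 9.0000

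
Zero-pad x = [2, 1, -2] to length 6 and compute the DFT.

Original 3-point DFT: [1, 2.5000-2.5981i, 2.5000+2.5981i]
Zero-padded 6-point DFT provides frequency interpolation.

DFT_6([x, 0, ...]) = [1, 3.5000+0.8660i, 2.5000-2.5981i, -1, 2.5000+2.5981i, 3.5000-0.8660i]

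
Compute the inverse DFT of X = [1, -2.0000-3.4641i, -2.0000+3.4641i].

x[n] = (1/3) Σ(k=0 to 2) X[k] · e^(2πikn/3)

Computing each x[n]:
x[0] = -1
x[1] = 3
x[2] = -1

x = [-1, 3, -1]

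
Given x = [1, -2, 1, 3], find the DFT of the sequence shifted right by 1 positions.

Time shift by 1: X_shifted[k] = ω_4^(1k) · X[k]
Shifted x = [3, 1, -2, 1]

DFT(x[n-1]) = [3, 5, -1, 5]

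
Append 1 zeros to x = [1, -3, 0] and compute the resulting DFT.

Original 3-point DFT: [-2, 2.5000+2.5981i, 2.5000-2.5981i]
Zero-padded 4-point DFT provides frequency interpolation.

DFT_4([x, 0, ...]) = [-2, 1+3i, 4, 1-3i]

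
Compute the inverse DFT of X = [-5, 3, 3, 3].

x[n] = (1/4) Σ(k=0 to 3) X[k] · e^(2πikn/4)

Computing each x[n]:
x[0] = 1
x[1] = -2
x[2] = -2
x[3] = -2

x = [1, -2, -2, -2]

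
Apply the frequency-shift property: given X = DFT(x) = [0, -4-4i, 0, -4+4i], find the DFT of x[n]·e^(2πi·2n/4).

Modulation property: DFT(ω_4^(-2n)·x[n]) = X[(k-2) mod 4], so circularly shift X by 2 positions.

X[k-2] = [0, -4+4i, 0, -4-4i]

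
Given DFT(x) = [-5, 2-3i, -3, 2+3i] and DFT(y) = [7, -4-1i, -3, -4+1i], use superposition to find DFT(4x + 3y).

By linearity: DFT(4x + 3y) = 4·DFT(x) + 3·DFT(y)
= 4·[-5, 2-3i, -3, 2+3i] + 3·[7, -4-1i, -3, -4+1i]

Computing element-wise:
Z[0] = 4·(-5) + 3·(7) = 1
Z[1] = 4·(2-3i) + 3·(-4-1i) = -4-15i
Z[2] = 4·(-3) + 3·(-3) = -21
Z[3] = 4·(2+3i) + 3·(-4+1i) = -4+15i

DFT(4x + 3y) = 4·X + 3·Y = [1, -4-15i, -21, -4+15i]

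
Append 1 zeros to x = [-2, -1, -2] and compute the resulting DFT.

Original 3-point DFT: [-5, -0.5000-0.8660i, -0.5000+0.8660i]
Zero-padded 4-point DFT provides frequency interpolation.

DFT_4([x, 0, ...]) = [-5, 1i, -3, -1i]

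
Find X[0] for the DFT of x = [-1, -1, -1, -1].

X[0] = Σ(n=0 to 3) x[n] · ω_4^0 = Σ x[n]
= (-1) + (-1) + (-1) + (-1)

X[0] = -4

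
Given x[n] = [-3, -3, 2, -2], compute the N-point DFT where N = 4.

X[k] = Σ(n=0 to 3) x[n] · ω_4^(nk)
where ω_4 = e^(-2πi/4)

Computing each X[k]:
X[0] = -6
X[1] = -5+1i
X[2] = 4
X[3] = -5-1i

X = [-6, -5+1i, 4, -5-1i]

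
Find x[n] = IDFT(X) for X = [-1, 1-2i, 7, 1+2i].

x[n] = (1/4) Σ(k=0 to 3) X[k] · e^(2πikn/4)

Computing each x[n]:
x[0] = 2
x[1] = -1
x[2] = 1
x[3] = -3

x = [2, -1, 1, -3]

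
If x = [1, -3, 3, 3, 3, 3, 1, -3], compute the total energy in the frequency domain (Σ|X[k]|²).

Parseval: Σ|x[n]|² = (1/N)Σ|X[k]|², so Σ|X[k]|² = N·Σ|x[n]|² = 8·56.0000

Σ|X[k]|² = N·Σ|x[n]|² = 8·56.0000 = 448.0000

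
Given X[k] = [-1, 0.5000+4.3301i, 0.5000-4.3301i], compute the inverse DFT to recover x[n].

x[n] = (1/3) Σ(k=0 to 2) X[k] · e^(2πikn/3)

Computing each x[n]:
x[0] = 0
x[1] = -3
x[2] = 2

x = [0, -3, 2]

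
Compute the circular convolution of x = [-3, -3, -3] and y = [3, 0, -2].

(x ⊛ y)[n] = Σ(m=0 to 2) x[m] · y[(n-m) mod 3]

Computing each output sample:
(x ⊛ y)[0] = -3
(x ⊛ y)[1] = -3
(x ⊛ y)[2] = -3

x ⊛ y = [-3, -3, -3]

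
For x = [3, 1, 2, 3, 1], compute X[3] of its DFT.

X[3] = Σ(n=0 to 4) x[n] · ω_5^(3n) where ω_5 = e^(-2πi/5)
= (3)·ω_5^0 + (1)·ω_5^3 + (2)·ω_5^6 + (3)·ω_5^9 + (1)·ω_5^12

X[3] = 2.9271+0.9511i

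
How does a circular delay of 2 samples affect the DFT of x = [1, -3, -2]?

Time shift by 2: X_shifted[k] = ω_3^(2k) · X[k]
Shifted x = [-3, -2, 1]

DFT(x[n-2]) = [-4, -2.5000+2.5981i, -2.5000-2.5981i]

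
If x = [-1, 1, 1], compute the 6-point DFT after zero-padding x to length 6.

Original 3-point DFT: [1, -2, -2]
Zero-padded 6-point DFT provides frequency interpolation.

DFT_6([x, 0, ...]) = [1, -1.0000-1.7321i, -2, -1, -2, -1.0000+1.7321i]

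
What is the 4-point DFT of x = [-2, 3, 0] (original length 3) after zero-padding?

Original 3-point DFT: [1, -3.5000-2.5981i, -3.5000+2.5981i]
Zero-padded 4-point DFT provides frequency interpolation.

DFT_4([x, 0, ...]) = [1, -2-3i, -5, -2+3i]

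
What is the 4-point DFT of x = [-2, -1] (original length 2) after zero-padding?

Original 2-point DFT: [-3, -1]
Zero-padded 4-point DFT provides frequency interpolation.

DFT_4([x, 0, ...]) = [-3, -2+1i, -1, -2-1i]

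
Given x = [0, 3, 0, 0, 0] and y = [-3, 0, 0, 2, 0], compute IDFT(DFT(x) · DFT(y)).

(x ⊛ y)[n] = Σ(m=0 to 4) x[m] · y[(n-m) mod 5]

Computing each output sample:
(x ⊛ y)[0] = 0
(x ⊛ y)[1] = -9
(x ⊛ y)[2] = 0
(x ⊛ y)[3] = 0
(x ⊛ y)[4] = 6

x ⊛ y = [0, -9, 0, 0, 6]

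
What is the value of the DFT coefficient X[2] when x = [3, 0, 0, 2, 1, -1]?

X[2] = Σ(n=0 to 5) x[n] · ω_6^(2n) where ω_6 = e^(-2πi/6)
= (3)·ω_6^0 + (0)·ω_6^2 + (0)·ω_6^4 + (2)·ω_6^6 + (1)·ω_6^8 + (-1)·ω_6^10

X[2] = 5.0000-1.7321i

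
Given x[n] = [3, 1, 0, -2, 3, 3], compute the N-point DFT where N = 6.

X[k] = Σ(n=0 to 5) x[n] · ω_6^(nk)
where ω_6 = e^(-2πi/6)

Computing each X[k]:
X[0] = 8
X[1] = 5.5000+4.3301i
X[2] = -2.5000-0.8660i
X[3] = 4
X[4] = -2.5000+0.8660i
X[5] = 5.5000-4.3301i

X = [8, 5.5000+4.3301i, -2.5000-0.8660i, 4, -2.5000+0.8660i, 5.5000-4.3301i]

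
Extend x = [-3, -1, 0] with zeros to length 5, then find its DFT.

Original 3-point DFT: [-4, -2.5000+0.8660i, -2.5000-0.8660i]
Zero-padded 5-point DFT provides frequency interpolation.

DFT_5([x, 0, ...]) = [-4, -3.3090+0.9511i, -2.1910+0.5878i, -2.1910-0.5878i, -3.3090-0.9511i]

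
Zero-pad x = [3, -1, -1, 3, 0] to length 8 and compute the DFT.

Original 5-point DFT: [4, 1.0729+3.3022i, 4.4271-3.2164i, 4.4271+3.2164i, 1.0729-3.3022i]
Zero-padded 8-point DFT provides frequency interpolation.

DFT_8([x, 0, ...]) = [4, 0.1716-0.4142i, 4+4i, 5.8284-2.4142i, 0, 5.8284+2.4142i, 4-4i, 0.1716+0.4142i]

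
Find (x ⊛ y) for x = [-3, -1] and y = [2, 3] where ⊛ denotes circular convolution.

(x ⊛ y)[n] = Σ(m=0 to 1) x[m] · y[(n-m) mod 2]

Computing each output sample:
(x ⊛ y)[0] = -9
(x ⊛ y)[1] = -11

x ⊛ y = [-9, -11]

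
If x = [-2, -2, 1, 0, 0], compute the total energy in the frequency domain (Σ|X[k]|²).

Parseval: Σ|x[n]|² = (1/N)Σ|X[k]|², so Σ|X[k]|² = N·Σ|x[n]|² = 5·9.0000

Σ|X[k]|² = N·Σ|x[n]|² = 5·9.0000 = 45.0000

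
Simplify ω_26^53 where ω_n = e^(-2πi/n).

Since ω_26^26 = 1, powers reduce modulo 26.
53 mod 26 = 1
So ω_26^53 = ω_26^1 = e^(-2πi·1/26)

ω_26^53 = ω_26^1 = 0.9709-0.2393i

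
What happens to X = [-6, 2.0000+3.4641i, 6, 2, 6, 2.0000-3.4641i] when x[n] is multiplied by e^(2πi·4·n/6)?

Modulation property: DFT(ω_6^(-4n)·x[n]) = X[(k-4) mod 6], so circularly shift X by 4 positions.

X[k-4] = [6, 2, 6, 2.0000-3.4641i, -6, 2.0000+3.4641i]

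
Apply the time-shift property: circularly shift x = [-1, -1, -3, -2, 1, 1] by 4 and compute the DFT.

Time shift by 4: X_shifted[k] = ω_6^(4k) · X[k]
Shifted x = [-3, -2, 1, 1, -1, -1]

DFT(x[n-4]) = [-5, -5.5000-0.8660i, -0.5000+2.5981i, -1, -0.5000-2.5981i, -5.5000+0.8660i]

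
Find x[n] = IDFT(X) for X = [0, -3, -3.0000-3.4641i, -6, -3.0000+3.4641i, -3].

x[n] = (1/6) Σ(k=0 to 5) X[k] · e^(2πikn/6)

Computing each x[n]:
x[0] = -3
x[1] = 2
x[2] = -1
x[3] = 1
x[4] = 1
x[5] = 0

x = [-3, 2, -1, 1, 1, 0]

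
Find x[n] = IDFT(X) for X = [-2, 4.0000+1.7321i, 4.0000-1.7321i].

x[n] = (1/3) Σ(k=0 to 2) X[k] · e^(2πikn/3)

Computing each x[n]:
x[0] = 2
x[1] = -3
x[2] = -1

x = [2, -3, -1]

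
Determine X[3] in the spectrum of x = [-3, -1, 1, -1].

X[3] = Σ(n=0 to 3) x[n] · ω_4^(3n) where ω_4 = e^(-2πi/4)
= (-3)·ω_4^0 + (-1)·ω_4^3 + (1)·ω_4^6 + (-1)·ω_4^9

X[3] = -4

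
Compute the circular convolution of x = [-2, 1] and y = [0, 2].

(x ⊛ y)[n] = Σ(m=0 to 1) x[m] · y[(n-m) mod 2]

Computing each output sample:
(x ⊛ y)[0] = 2
(x ⊛ y)[1] = -4

x ⊛ y = [2, -4]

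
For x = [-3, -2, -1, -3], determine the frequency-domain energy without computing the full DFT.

Parseval: Σ|x[n]|² = (1/N)Σ|X[k]|², so Σ|X[k]|² = N·Σ|x[n]|² = 4·23.0000

Σ|X[k]|² = N·Σ|x[n]|² = 4·23.0000 = 92.0000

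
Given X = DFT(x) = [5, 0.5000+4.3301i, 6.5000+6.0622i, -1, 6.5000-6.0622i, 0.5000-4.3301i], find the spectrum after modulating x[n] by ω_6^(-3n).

Modulation property: DFT(ω_6^(-3n)·x[n]) = X[(k-3) mod 6], so circularly shift X by 3 positions.

X[k-3] = [-1, 6.5000-6.0622i, 0.5000-4.3301i, 5, 0.5000+4.3301i, 6.5000+6.0622i]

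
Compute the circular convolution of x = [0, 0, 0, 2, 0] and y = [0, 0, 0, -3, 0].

(x ⊛ y)[n] = Σ(m=0 to 4) x[m] · y[(n-m) mod 5]

Computing each output sample:
(x ⊛ y)[0] = 0
(x ⊛ y)[1] = -6
(x ⊛ y)[2] = 0
(x ⊛ y)[3] = 0
(x ⊛ y)[4] = 0

x ⊛ y = [0, -6, 0, 0, 0]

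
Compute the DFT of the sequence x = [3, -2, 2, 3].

X[k] = Σ(n=0 to 3) x[n] · ω_4^(nk)
where ω_4 = e^(-2πi/4)

Computing each X[k]:
X[0] = 6
X[1] = 1+5i
X[2] = 4
X[3] = 1-5i

X = [6, 1+5i, 4, 1-5i]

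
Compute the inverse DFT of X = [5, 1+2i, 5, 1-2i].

x[n] = (1/4) Σ(k=0 to 3) X[k] · e^(2πikn/4)

Computing each x[n]:
x[0] = 3
x[1] = -1
x[2] = 2
x[3] = 1

x = [3, -1, 2, 1]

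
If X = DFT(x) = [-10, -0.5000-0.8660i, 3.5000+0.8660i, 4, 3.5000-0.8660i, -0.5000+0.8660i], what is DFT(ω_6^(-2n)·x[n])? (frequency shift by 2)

Modulation property: DFT(ω_6^(-2n)·x[n]) = X[(k-2) mod 6], so circularly shift X by 2 positions.

X[k-2] = [3.5000-0.8660i, -0.5000+0.8660i, -10, -0.5000-0.8660i, 3.5000+0.8660i, 4]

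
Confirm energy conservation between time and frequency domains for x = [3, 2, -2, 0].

Time domain:
Σ|x[n]|² = |3|² + |2|² + |-2|² + |0|² = 17.0000

Frequency domain:
(1/4)Σ|X[k]|² = (1/4)(|3|² + |5-2i|² + |-1|² + |5+2i|²) = (1/4)·68.0000 = 17.0000

Both sides agree, confirming Parseval's theorem.

Σ|x[n]|² = (1/N)Σ|X[k]|² = 17.0000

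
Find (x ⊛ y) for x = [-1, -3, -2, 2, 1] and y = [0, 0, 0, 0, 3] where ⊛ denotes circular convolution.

(x ⊛ y)[n] = Σ(m=0 to 4) x[m] · y[(n-m) mod 5]

Computing each output sample:
(x ⊛ y)[0] = -9
(x ⊛ y)[1] = -6
(x ⊛ y)[2] = 6
(x ⊛ y)[3] = 3
(x ⊛ y)[4] = -3

x ⊛ y = [-9, -6, 6, 3, -3]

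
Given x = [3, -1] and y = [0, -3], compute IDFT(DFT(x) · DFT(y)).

(x ⊛ y)[n] = Σ(m=0 to 1) x[m] · y[(n-m) mod 2]

Computing each output sample:
(x ⊛ y)[0] = 3
(x ⊛ y)[1] = -9

x ⊛ y = [3, -9]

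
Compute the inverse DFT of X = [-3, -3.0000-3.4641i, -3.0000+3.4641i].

x[n] = (1/3) Σ(k=0 to 2) X[k] · e^(2πikn/3)

Computing each x[n]:
x[0] = -3
x[1] = 2
x[2] = -2

x = [-3, 2, -2]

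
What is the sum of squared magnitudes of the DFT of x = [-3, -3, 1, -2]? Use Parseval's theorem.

Parseval: Σ|x[n]|² = (1/N)Σ|X[k]|², so Σ|X[k]|² = N·Σ|x[n]|² = 4·23.0000

Σ|X[k]|² = N·Σ|x[n]|² = 4·23.0000 = 92.0000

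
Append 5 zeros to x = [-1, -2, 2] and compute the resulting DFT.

Original 3-point DFT: [-1, -1.0000+3.4641i, -1.0000-3.4641i]
Zero-padded 8-point DFT provides frequency interpolation.

DFT_8([x, 0, ...]) = [-1, -2.4142-0.5858i, -3+2i, 0.4142+3.4142i, 3, 0.4142-3.4142i, -3-2i, -2.4142+0.5858i]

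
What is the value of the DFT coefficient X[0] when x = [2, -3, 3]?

X[0] = Σ(n=0 to 2) x[n] · ω_3^0 = Σ x[n]
= (2) + (-3) + (3)

X[0] = 2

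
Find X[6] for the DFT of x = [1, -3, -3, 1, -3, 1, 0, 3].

X[6] = Σ(n=0 to 7) x[n] · ω_8^(6n) where ω_8 = e^(-2πi/8)
= (1)·ω_8^0 + (-3)·ω_8^6 + (-3)·ω_8^12 + (1)·ω_8^18 + (-3)·ω_8^24 + (1)·ω_8^30 + (0)·ω_8^36 + (3)·ω_8^42

X[6] = 1-6i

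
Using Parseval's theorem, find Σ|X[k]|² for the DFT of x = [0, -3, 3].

Parseval: Σ|x[n]|² = (1/N)Σ|X[k]|², so Σ|X[k]|² = N·Σ|x[n]|² = 3·18.0000

Σ|X[k]|² = N·Σ|x[n]|² = 3·18.0000 = 54.0000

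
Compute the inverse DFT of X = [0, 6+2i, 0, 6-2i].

x[n] = (1/4) Σ(k=0 to 3) X[k] · e^(2πikn/4)

Computing each x[n]:
x[0] = 3
x[1] = -1
x[2] = -3
x[3] = 1

x = [3, -1, -3, 1]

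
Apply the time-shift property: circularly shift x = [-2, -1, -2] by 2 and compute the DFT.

Time shift by 2: X_shifted[k] = ω_3^(2k) · X[k]
Shifted x = [-1, -2, -2]

DFT(x[n-2]) = [-5, 1, 1]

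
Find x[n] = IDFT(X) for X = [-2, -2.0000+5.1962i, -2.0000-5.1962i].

x[n] = (1/3) Σ(k=0 to 2) X[k] · e^(2πikn/3)

Computing each x[n]:
x[0] = -2
x[1] = -3
x[2] = 3

x = [-2, -3, 3]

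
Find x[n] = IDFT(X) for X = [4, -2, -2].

x[n] = (1/3) Σ(k=0 to 2) X[k] · e^(2πikn/3)

Computing each x[n]:
x[0] = 0
x[1] = 2
x[2] = 2

x = [0, 2, 2]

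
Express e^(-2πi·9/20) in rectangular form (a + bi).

ω_20^9 = e^(-2πi·9/20)
= cos(-2π·9/20) + i·sin(-2π·9/20)
= cos(-18π/20) + i·sin(-18π/20)

ω_20^9 = cos(-18π/20) + i·sin(-18π/20) = -0.9511-0.3090i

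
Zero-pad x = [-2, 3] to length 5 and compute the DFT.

Original 2-point DFT: [1, -5]
Zero-padded 5-point DFT provides frequency interpolation.

DFT_5([x, 0, ...]) = [1, -1.0729-2.8532i, -4.4271-1.7634i, -4.4271+1.7634i, -1.0729+2.8532i]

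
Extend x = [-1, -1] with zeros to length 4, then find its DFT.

Original 2-point DFT: [-2, 0]
Zero-padded 4-point DFT provides frequency interpolation.

DFT_4([x, 0, ...]) = [-2, -1+1i, 0, -1-1i]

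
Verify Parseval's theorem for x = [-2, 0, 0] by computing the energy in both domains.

Time domain:
Σ|x[n]|² = |-2|² + |0|² + |0|² = 4.0000

Frequency domain:
(1/3)Σ|X[k]|² = (1/3)(|-2|² + |-2|² + |-2|²) = (1/3)·12.0000 = 4.0000

Both sides agree, confirming Parseval's theorem.

Σ|x[n]|² = (1/N)Σ|X[k]|² = 4.0000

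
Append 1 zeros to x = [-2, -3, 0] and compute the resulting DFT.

Original 3-point DFT: [-5, -0.5000+2.5981i, -0.5000-2.5981i]
Zero-padded 4-point DFT provides frequency interpolation.

DFT_4([x, 0, ...]) = [-5, -2+3i, 1, -2-3i]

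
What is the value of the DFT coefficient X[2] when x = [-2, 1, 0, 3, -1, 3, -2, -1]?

X[2] = Σ(n=0 to 7) x[n] · ω_8^(2n) where ω_8 = e^(-2πi/8)
= (-2)·ω_8^0 + (1)·ω_8^2 + (0)·ω_8^4 + (3)·ω_8^6 + (-1)·ω_8^8 + (3)·ω_8^10 + (-2)·ω_8^12 + (-1)·ω_8^14

X[2] = -1-2i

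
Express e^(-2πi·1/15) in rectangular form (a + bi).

ω_15^1 = e^(-2πi·1/15)
= cos(-2π·1/15) + i·sin(-2π·1/15)
= cos(-2π/15) + i·sin(-2π/15)

ω_15^1 = cos(-2π/15) + i·sin(-2π/15) = 0.9135-0.4067i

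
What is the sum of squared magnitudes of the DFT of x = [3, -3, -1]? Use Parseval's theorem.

Parseval: Σ|x[n]|² = (1/N)Σ|X[k]|², so Σ|X[k]|² = N·Σ|x[n]|² = 3·19.0000

Σ|X[k]|² = N·Σ|x[n]|² = 3·19.0000 = 57.0000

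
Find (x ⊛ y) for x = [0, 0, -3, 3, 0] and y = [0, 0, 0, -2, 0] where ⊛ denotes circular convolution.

(x ⊛ y)[n] = Σ(m=0 to 4) x[m] · y[(n-m) mod 5]

Computing each output sample:
(x ⊛ y)[0] = 6
(x ⊛ y)[1] = -6
(x ⊛ y)[2] = 0
(x ⊛ y)[3] = 0
(x ⊛ y)[4] = 0

x ⊛ y = [6, -6, 0, 0, 0]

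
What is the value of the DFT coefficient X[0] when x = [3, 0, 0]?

X[0] = Σ(n=0 to 2) x[n] · ω_3^0 = Σ x[n]
= (3) + (0) + (0)

X[0] = 3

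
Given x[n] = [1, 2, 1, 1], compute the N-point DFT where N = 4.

X[k] = Σ(n=0 to 3) x[n] · ω_4^(nk)
where ω_4 = e^(-2πi/4)

Computing each X[k]:
X[0] = 5
X[1] = -1i
X[2] = -1
X[3] = 1i

X = [5, -1i, -1, 1i]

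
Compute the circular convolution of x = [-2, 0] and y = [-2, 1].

(x ⊛ y)[n] = Σ(m=0 to 1) x[m] · y[(n-m) mod 2]

Computing each output sample:
(x ⊛ y)[0] = 4
(x ⊛ y)[1] = -2

x ⊛ y = [4, -2]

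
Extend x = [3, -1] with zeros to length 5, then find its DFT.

Original 2-point DFT: [2, 4]
Zero-padded 5-point DFT provides frequency interpolation.

DFT_5([x, 0, ...]) = [2, 2.6910+0.9511i, 3.8090+0.5878i, 3.8090-0.5878i, 2.6910-0.9511i]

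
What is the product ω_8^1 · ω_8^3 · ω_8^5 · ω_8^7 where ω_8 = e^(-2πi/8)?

The primitive 8th roots of unity are ω_8^k for k coprime to 8: k ∈ {1, 3, 5, 7}
Their product equals the constant term of the cyclotomic polynomial Φ_8(x) up to sign.
For n ≥ 3, the product of all primitive nth roots of unity is 1. (For n=1 it is 1; for n=2 it is -1.)

1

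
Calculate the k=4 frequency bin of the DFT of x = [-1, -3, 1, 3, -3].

X[4] = Σ(n=0 to 4) x[n] · ω_5^(4n) where ω_5 = e^(-2πi/5)
= (-1)·ω_5^0 + (-3)·ω_5^4 + (1)·ω_5^8 + (3)·ω_5^12 + (-3)·ω_5^16

X[4] = -6.0902-1.1756i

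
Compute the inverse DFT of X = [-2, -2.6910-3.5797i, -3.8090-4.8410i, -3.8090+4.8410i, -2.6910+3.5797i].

x[n] = (1/5) Σ(k=0 to 4) X[k] · e^(2πikn/5)

Computing each x[n]:
x[0] = -3
x[1] = 3
x[2] = -1
x[3] = 1
x[4] = -2

x = [-3, 3, -1, 1, -2]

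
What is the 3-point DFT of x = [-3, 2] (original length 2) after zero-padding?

Original 2-point DFT: [-1, -5]
Zero-padded 3-point DFT provides frequency interpolation.

DFT_3([x, 0, ...]) = [-1, -4.0000-1.7321i, -4.0000+1.7321i]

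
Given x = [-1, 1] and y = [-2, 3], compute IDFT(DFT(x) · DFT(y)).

(x ⊛ y)[n] = Σ(m=0 to 1) x[m] · y[(n-m) mod 2]

Computing each output sample:
(x ⊛ y)[0] = 5
(x ⊛ y)[1] = -5

x ⊛ y = [5, -5]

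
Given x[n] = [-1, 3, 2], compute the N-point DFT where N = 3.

X[k] = Σ(n=0 to 2) x[n] · ω_3^(nk)
where ω_3 = e^(-2πi/3)

Computing each X[k]:
X[0] = 4
X[1] = -3.5000-0.8660i
X[2] = -3.5000+0.8660i

X = [4, -3.5000-0.8660i, -3.5000+0.8660i]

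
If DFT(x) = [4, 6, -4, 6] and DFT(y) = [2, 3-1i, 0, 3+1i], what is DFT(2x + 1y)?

By linearity: DFT(2x + 1y) = 2·DFT(x) + 1·DFT(y)
= 2·[4, 6, -4, 6] + 1·[2, 3-1i, 0, 3+1i]

Computing element-wise:
Z[0] = 2·(4) + 1·(2) = 10
Z[1] = 2·(6) + 1·(3-1i) = 15-1i
Z[2] = 2·(-4) + 1·(0) = -8
Z[3] = 2·(6) + 1·(3+1i) = 15+1i

DFT(2x + 1y) = 2·X + 1·Y = [10, 15-1i, -8, 15+1i]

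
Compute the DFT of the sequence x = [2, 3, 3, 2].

X[k] = Σ(n=0 to 3) x[n] · ω_4^(nk)
where ω_4 = e^(-2πi/4)

Computing each X[k]:
X[0] = 10
X[1] = -1-1i
X[2] = 0
X[3] = -1+1i

X = [10, -1-1i, 0, -1+1i]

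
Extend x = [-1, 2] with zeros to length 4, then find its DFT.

Original 2-point DFT: [1, -3]
Zero-padded 4-point DFT provides frequency interpolation.

DFT_4([x, 0, ...]) = [1, -1-2i, -3, -1+2i]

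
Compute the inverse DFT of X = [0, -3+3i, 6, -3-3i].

x[n] = (1/4) Σ(k=0 to 3) X[k] · e^(2πikn/4)

Computing each x[n]:
x[0] = 0
x[1] = -3
x[2] = 3
x[3] = 0

x = [0, -3, 3, 0]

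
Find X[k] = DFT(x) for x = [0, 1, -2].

X[k] = Σ(n=0 to 2) x[n] · ω_3^(nk)
where ω_3 = e^(-2πi/3)

Computing each X[k]:
X[0] = -1
X[1] = 0.5000-2.5981i
X[2] = 0.5000+2.5981i

X = [-1, 0.5000-2.5981i, 0.5000+2.5981i]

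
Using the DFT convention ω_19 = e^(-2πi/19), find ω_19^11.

ω_19^11 = e^(-2πi·11/19)
= cos(-2π·11/19) + i·sin(-2π·11/19)
= cos(-22π/19) + i·sin(-22π/19)

ω_19^11 = cos(-22π/19) + i·sin(-22π/19) = -0.8795+0.4759i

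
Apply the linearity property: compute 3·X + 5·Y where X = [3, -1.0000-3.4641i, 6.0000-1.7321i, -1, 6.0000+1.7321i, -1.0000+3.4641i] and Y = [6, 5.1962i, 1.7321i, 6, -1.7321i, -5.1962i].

By linearity: DFT(3x + 5y) = 3·DFT(x) + 5·DFT(y)
= 3·[3, -1.0000-3.4641i, 6.0000-1.7321i, -1, 6.0000+1.7321i, -1.0000+3.4641i] + 5·[6, 5.1962i, 1.7321i, 6, -1.7321i, -5.1962i]

Computing element-wise:
Z[0] = 3·(3) + 5·(6) = 39
Z[1] = 3·(-1.0000-3.4641i) + 5·(5.1962i) = -3.0000+15.5887i
Z[2] = 3·(6.0000-1.7321i) + 5·(1.7321i) = 18.0000+3.4642i
Z[3] = 3·(-1) + 5·(6) = 27
Z[4] = 3·(6.0000+1.7321i) + 5·(-1.7321i) = 18.0000-3.4642i
Z[5] = 3·(-1.0000+3.4641i) + 5·(-5.1962i) = -3.0000-15.5887i

DFT(3x + 5y) = 3·X + 5·Y = [39, -3.0000+15.5887i, 18.0000+3.4642i, 27, 18.0000-3.4642i, -3.0000-15.5887i]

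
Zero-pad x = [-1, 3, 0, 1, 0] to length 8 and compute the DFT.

Original 5-point DFT: [3, -0.8820-2.2654i, -3.1180-2.7144i, -3.1180+2.7144i, -0.8820+2.2654i]
Zero-padded 8-point DFT provides frequency interpolation.

DFT_8([x, 0, ...]) = [3, 0.4142-2.8284i, -1-2i, -2.4142-2.8284i, -5, -2.4142+2.8284i, -1+2i, 0.4142+2.8284i]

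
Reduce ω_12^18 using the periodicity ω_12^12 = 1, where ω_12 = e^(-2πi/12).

Since ω_12^12 = 1, powers reduce modulo 12.
18 mod 12 = 6
So ω_12^18 = ω_12^6 = e^(-2πi·6/12)

ω_12^18 = ω_12^6 = -1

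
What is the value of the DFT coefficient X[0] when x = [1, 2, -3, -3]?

X[0] = Σ(n=0 to 3) x[n] · ω_4^0 = Σ x[n]
= (1) + (2) + (-3) + (-3)

X[0] = -3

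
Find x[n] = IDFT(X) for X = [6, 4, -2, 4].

x[n] = (1/4) Σ(k=0 to 3) X[k] · e^(2πikn/4)

Computing each x[n]:
x[0] = 3
x[1] = 2
x[2] = -1
x[3] = 2

x = [3, 2, -1, 2]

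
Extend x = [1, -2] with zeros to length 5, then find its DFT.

Original 2-point DFT: [-1, 3]
Zero-padded 5-point DFT provides frequency interpolation.

DFT_5([x, 0, ...]) = [-1, 0.3820+1.9021i, 2.6180+1.1756i, 2.6180-1.1756i, 0.3820-1.9021i]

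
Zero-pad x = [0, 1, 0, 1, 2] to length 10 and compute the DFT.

Original 5-point DFT: [4, 0.1180+1.5388i, -2.1180-0.3633i, -2.1180+0.3633i, 0.1180-1.5388i]
Zero-padded 10-point DFT provides frequency interpolation.

DFT_10([x, 0, ...]) = [4, -1.1180-2.7144i, 0.1180+1.5388i, 1.1180-2.2654i, -2.1180-0.3633i, 0, -2.1180+0.3633i, 1.1180+2.2654i, 0.1180-1.5388i, -1.1180+2.7144i]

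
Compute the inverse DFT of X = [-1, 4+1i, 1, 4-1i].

x[n] = (1/4) Σ(k=0 to 3) X[k] · e^(2πikn/4)

Computing each x[n]:
x[0] = 2
x[1] = -1
x[2] = -2
x[3] = 0

x = [2, -1, -2, 0]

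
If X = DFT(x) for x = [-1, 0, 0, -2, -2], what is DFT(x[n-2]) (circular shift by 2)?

Time shift by 2: X_shifted[k] = ω_5^(2k) · X[k]
Shifted x = [-2, -2, -1, 0, 0]

DFT(x[n-2]) = [-5, -1.8090+2.4899i, -0.6910+0.2245i, -0.6910-0.2245i, -1.8090-2.4899i]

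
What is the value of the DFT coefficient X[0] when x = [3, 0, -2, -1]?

X[0] = Σ(n=0 to 3) x[n] · ω_4^0 = Σ x[n]
= (3) + (0) + (-2) + (-1)

X[0] = 0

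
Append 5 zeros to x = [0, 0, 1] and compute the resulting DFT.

Original 3-point DFT: [1, -0.5000+0.8660i, -0.5000-0.8660i]
Zero-padded 8-point DFT provides frequency interpolation.

DFT_8([x, 0, ...]) = [1, -1i, -1, 1i, 1, -1i, -1, 1i]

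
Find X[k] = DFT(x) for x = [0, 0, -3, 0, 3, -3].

X[k] = Σ(n=0 to 5) x[n] · ω_6^(nk)
where ω_6 = e^(-2πi/6)

Computing each X[k]:
X[0] = -3
X[1] = -1.5000+2.5981i
X[2] = 1.5000-7.7942i
X[3] = 3
X[4] = 1.5000+7.7942i
X[5] = -1.5000-2.5981i

X = [-3, -1.5000+2.5981i, 1.5000-7.7942i, 3, 1.5000+7.7942i, -1.5000-2.5981i]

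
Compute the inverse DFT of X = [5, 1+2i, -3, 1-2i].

x[n] = (1/4) Σ(k=0 to 3) X[k] · e^(2πikn/4)

Computing each x[n]:
x[0] = 1
x[1] = 1
x[2] = 0
x[3] = 3

x = [1, 1, 0, 3]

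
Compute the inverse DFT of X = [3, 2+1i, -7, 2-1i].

x[n] = (1/4) Σ(k=0 to 3) X[k] · e^(2πikn/4)

Computing each x[n]:
x[0] = 0
x[1] = 2
x[2] = -2
x[3] = 3

x = [0, 2, -2, 3]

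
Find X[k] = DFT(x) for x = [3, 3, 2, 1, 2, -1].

X[k] = Σ(n=0 to 5) x[n] · ω_6^(nk)
where ω_6 = e^(-2πi/6)

Computing each X[k]:
X[0] = 10
X[1] = 1.0000-3.4641i
X[2] = 1.0000-3.4641i
X[3] = 4
X[4] = 1.0000+3.4641i
X[5] = 1.0000+3.4641i

X = [10, 1.0000-3.4641i, 1.0000-3.4641i, 4, 1.0000+3.4641i, 1.0000+3.4641i]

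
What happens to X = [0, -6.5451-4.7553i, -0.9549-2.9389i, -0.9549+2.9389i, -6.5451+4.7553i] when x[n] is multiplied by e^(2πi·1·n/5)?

Modulation property: DFT(ω_5^(-1n)·x[n]) = X[(k-1) mod 5], so circularly shift X by 1 positions.

X[k-1] = [-6.5451+4.7553i, 0, -6.5451-4.7553i, -0.9549-2.9389i, -0.9549+2.9389i]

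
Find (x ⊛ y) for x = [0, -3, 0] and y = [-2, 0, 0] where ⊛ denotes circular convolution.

(x ⊛ y)[n] = Σ(m=0 to 2) x[m] · y[(n-m) mod 3]

Computing each output sample:
(x ⊛ y)[0] = 0
(x ⊛ y)[1] = 6
(x ⊛ y)[2] = 0

x ⊛ y = [0, 6, 0]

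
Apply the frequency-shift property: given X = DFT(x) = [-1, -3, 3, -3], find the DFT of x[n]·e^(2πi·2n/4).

Modulation property: DFT(ω_4^(-2n)·x[n]) = X[(k-2) mod 4], so circularly shift X by 2 positions.

X[k-2] = [3, -3, -1, -3]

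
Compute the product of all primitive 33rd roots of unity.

The primitive 33rd roots of unity are ω_33^k for k coprime to 33: k ∈ {1, 2, 4, 5, 7, 8, 10, 13, 14, 16, 17, 19, 20, 23, 25, 26, 28, 29, 31, 32}
Their product equals the constant term of the cyclotomic polynomial Φ_33(x) up to sign.
For n ≥ 3, the product of all primitive nth roots of unity is 1. (For n=1 it is 1; for n=2 it is -1.)

1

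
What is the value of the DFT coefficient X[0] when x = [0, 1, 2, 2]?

X[0] = Σ(n=0 to 3) x[n] · ω_4^0 = Σ x[n]
= (0) + (1) + (2) + (2)

X[0] = 5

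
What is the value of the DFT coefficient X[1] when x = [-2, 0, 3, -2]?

X[1] = Σ(n=0 to 3) x[n] · ω_4^(1n) where ω_4 = e^(-2πi/4)
= (-2)·ω_4^0 + (0)·ω_4^1 + (3)·ω_4^2 + (-2)·ω_4^3

X[1] = -5-2i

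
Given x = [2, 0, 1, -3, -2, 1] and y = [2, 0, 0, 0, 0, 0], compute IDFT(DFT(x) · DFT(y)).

(x ⊛ y)[n] = Σ(m=0 to 5) x[m] · y[(n-m) mod 6]

Computing each output sample:
(x ⊛ y)[0] = 4
(x ⊛ y)[1] = 0
(x ⊛ y)[2] = 2
(x ⊛ y)[3] = -6
(x ⊛ y)[4] = -4
(x ⊛ y)[5] = 2

x ⊛ y = [4, 0, 2, -6, -4, 2]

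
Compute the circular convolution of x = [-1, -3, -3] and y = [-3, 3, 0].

(x ⊛ y)[n] = Σ(m=0 to 2) x[m] · y[(n-m) mod 3]

Computing each output sample:
(x ⊛ y)[0] = -6
(x ⊛ y)[1] = 6
(x ⊛ y)[2] = 0

x ⊛ y = [-6, 6, 0]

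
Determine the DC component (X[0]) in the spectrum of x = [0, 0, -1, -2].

X[0] = Σ(n=0 to 3) x[n] · ω_4^0 = Σ x[n]
= (0) + (0) + (-1) + (-2)

X[0] = -3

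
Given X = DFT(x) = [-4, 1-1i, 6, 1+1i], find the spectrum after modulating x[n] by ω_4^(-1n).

Modulation property: DFT(ω_4^(-1n)·x[n]) = X[(k-1) mod 4], so circularly shift X by 1 positions.

X[k-1] = [1+1i, -4, 1-1i, 6]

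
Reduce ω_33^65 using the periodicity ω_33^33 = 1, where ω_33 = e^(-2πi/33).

Since ω_33^33 = 1, powers reduce modulo 33.
65 mod 33 = 32
So ω_33^65 = ω_33^32 = e^(-2πi·32/33)

ω_33^65 = ω_33^32 = 0.9819+0.1893i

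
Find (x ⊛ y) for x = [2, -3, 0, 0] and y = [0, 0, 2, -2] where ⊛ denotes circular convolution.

(x ⊛ y)[n] = Σ(m=0 to 3) x[m] · y[(n-m) mod 4]

Computing each output sample:
(x ⊛ y)[0] = 6
(x ⊛ y)[1] = 0
(x ⊛ y)[2] = 4
(x ⊛ y)[3] = -10

x ⊛ y = [6, 0, 4, -10]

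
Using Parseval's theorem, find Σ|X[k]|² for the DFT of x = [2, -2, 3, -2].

Parseval: Σ|x[n]|² = (1/N)Σ|X[k]|², so Σ|X[k]|² = N·Σ|x[n]|² = 4·21.0000

Σ|X[k]|² = N·Σ|x[n]|² = 4·21.0000 = 84.0000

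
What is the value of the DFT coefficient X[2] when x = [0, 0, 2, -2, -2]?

X[2] = Σ(n=0 to 4) x[n] · ω_5^(2n) where ω_5 = e^(-2πi/5)
= (0)·ω_5^0 + (0)·ω_5^2 + (2)·ω_5^4 + (-2)·ω_5^6 + (-2)·ω_5^8

X[2] = 1.6180+2.6287i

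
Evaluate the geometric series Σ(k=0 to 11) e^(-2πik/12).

Sum of all nth roots of unity equals 0 for n > 1 (geometric series with r ≠ 1).

0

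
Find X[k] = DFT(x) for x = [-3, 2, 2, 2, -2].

X[k] = Σ(n=0 to 4) x[n] · ω_5^(nk)
where ω_5 = e^(-2πi/5)

Computing each X[k]:
X[0] = 1
X[1] = -6.2361-3.8042i
X[2] = -1.7639-2.3511i
X[3] = -1.7639+2.3511i
X[4] = -6.2361+3.8042i

X = [1, -6.2361-3.8042i, -1.7639-2.3511i, -1.7639+2.3511i, -6.2361+3.8042i]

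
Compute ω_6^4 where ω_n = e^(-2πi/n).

ω_6^4 = e^(-2πi·4/6)
= cos(-2π·4/6) + i·sin(-2π·4/6)
= cos(-8π/6) + i·sin(-8π/6)

ω_6^4 = cos(-8π/6) + i·sin(-8π/6) = -0.5000+0.8660i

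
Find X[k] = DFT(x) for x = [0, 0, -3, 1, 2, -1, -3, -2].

X[k] = Σ(n=0 to 7) x[n] · ω_8^(nk)
where ω_8 = e^(-2πi/8)

Computing each X[k]:
X[0] = -6
X[1] = -3.4142-2.8284i
X[2] = 8
X[3] = -0.5858-2.8284i
X[4] = -2
X[5] = -0.5858+2.8284i
X[6] = 8
X[7] = -3.4142+2.8284i

X = [-6, -3.4142-2.8284i, 8, -0.5858-2.8284i, -2, -0.5858+2.8284i, 8, -3.4142+2.8284i]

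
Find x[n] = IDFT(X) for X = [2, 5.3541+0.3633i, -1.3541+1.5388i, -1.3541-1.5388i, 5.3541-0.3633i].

x[n] = (1/5) Σ(k=0 to 4) X[k] · e^(2πikn/5)

Computing each x[n]:
x[0] = 2
x[1] = 1
x[2] = -1
x[3] = -2
x[4] = 2

x = [2, 1, -1, -2, 2]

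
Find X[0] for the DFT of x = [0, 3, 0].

X[0] = Σ(n=0 to 2) x[n] · ω_3^0 = Σ x[n]
= (0) + (3) + (0)

X[0] = 3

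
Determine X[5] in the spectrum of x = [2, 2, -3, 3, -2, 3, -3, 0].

X[5] = Σ(n=0 to 7) x[n] · ω_8^(5n) where ω_8 = e^(-2πi/8)
= (2)·ω_8^0 + (2)·ω_8^5 + (-3)·ω_8^10 + (3)·ω_8^15 + (-2)·ω_8^20 + (3)·ω_8^25 + (-3)·ω_8^30 + (0)·ω_8^35

X[5] = 6.8284+1.4142i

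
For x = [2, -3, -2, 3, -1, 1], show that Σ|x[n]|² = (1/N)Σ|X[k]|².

Time domain:
Σ|x[n]|² = |2|² + |-3|² + |-2|² + |3|² + |-1|² + |1|² = 28.0000

Frequency domain:
(1/6)Σ|X[k]|² = (1/6)(|0|² + |-0.5000+4.3301i|² + |7.5000+2.5981i|² + |-2|² + |7.5000-2.5981i|² + |-0.5000-4.3301i|²) = (1/6)·168.0000 = 28.0000

Both sides agree, confirming Parseval's theorem.

Σ|x[n]|² = (1/N)Σ|X[k]|² = 28.0000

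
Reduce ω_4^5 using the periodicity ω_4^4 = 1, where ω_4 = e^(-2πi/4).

Since ω_4^4 = 1, powers reduce modulo 4.
5 mod 4 = 1
So ω_4^5 = ω_4^1 = e^(-2πi·1/4)

ω_4^5 = ω_4^1 = -1i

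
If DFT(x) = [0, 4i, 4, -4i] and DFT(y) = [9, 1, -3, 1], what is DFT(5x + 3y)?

By linearity: DFT(5x + 3y) = 5·DFT(x) + 3·DFT(y)
= 5·[0, 4i, 4, -4i] + 3·[9, 1, -3, 1]

Computing element-wise:
Z[0] = 5·(0) + 3·(9) = 27
Z[1] = 5·(4i) + 3·(1) = 3+20i
Z[2] = 5·(4) + 3·(-3) = 11
Z[3] = 5·(-4i) + 3·(1) = 3-20i

DFT(5x + 3y) = 5·X + 3·Y = [27, 3+20i, 11, 3-20i]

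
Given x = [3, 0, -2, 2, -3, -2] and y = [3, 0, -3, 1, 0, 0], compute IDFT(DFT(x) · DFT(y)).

(x ⊛ y)[n] = Σ(m=0 to 5) x[m] · y[(n-m) mod 6]

Computing each output sample:
(x ⊛ y)[0] = 20
(x ⊛ y)[1] = 3
(x ⊛ y)[2] = -17
(x ⊛ y)[3] = 9
(x ⊛ y)[4] = -3
(x ⊛ y)[5] = -14

x ⊛ y = [20, 3, -17, 9, -3, -14]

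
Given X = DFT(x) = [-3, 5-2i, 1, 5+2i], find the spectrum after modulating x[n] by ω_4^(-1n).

Modulation property: DFT(ω_4^(-1n)·x[n]) = X[(k-1) mod 4], so circularly shift X by 1 positions.

X[k-1] = [5+2i, -3, 5-2i, 1]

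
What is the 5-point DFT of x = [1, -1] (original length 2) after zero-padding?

Original 2-point DFT: [0, 2]
Zero-padded 5-point DFT provides frequency interpolation.

DFT_5([x, 0, ...]) = [0, 0.6910+0.9511i, 1.8090+0.5878i, 1.8090-0.5878i, 0.6910-0.9511i]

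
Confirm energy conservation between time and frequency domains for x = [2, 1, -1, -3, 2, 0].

Time domain:
Σ|x[n]|² = |2|² + |1|² + |-1|² + |-3|² + |2|² + |0|² = 19.0000

Frequency domain:
(1/6)Σ|X[k]|² = (1/6)(|1|² + |5.0000+1.7321i|² + |-2.0000-3.4641i|² + |5|² + |-2.0000+3.4641i|² + |5.0000-1.7321i|²) = (1/6)·114.0000 = 19.0000

Both sides agree, confirming Parseval's theorem.

Σ|x[n]|² = (1/N)Σ|X[k]|² = 19.0000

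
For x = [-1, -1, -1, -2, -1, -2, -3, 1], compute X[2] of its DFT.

X[2] = Σ(n=0 to 7) x[n] · ω_8^(2n) where ω_8 = e^(-2πi/8)
= (-1)·ω_8^0 + (-1)·ω_8^2 + (-1)·ω_8^4 + (-2)·ω_8^6 + (-1)·ω_8^8 + (-2)·ω_8^10 + (-3)·ω_8^12 + (1)·ω_8^14

X[2] = 2+2i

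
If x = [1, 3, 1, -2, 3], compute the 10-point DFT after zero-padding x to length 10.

Original 5-point DFT: [6, 3.6631-1.7634i, -4.1631+2.8532i, -4.1631-2.8532i, 3.6631+1.7634i]
Zero-padded 10-point DFT provides frequency interpolation.

DFT_10([x, 0, ...]) = [6, 1.9271-2.5757i, 3.6631-1.7634i, -1.4271-6.2941i, -4.1631+2.8532i, 4, -4.1631-2.8532i, -1.4271+6.2941i, 3.6631+1.7634i, 1.9271+2.5757i]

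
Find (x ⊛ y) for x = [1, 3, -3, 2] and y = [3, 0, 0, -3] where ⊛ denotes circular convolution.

(x ⊛ y)[n] = Σ(m=0 to 3) x[m] · y[(n-m) mod 4]

Computing each output sample:
(x ⊛ y)[0] = -6
(x ⊛ y)[1] = 18
(x ⊛ y)[2] = -15
(x ⊛ y)[3] = 3

x ⊛ y = [-6, 18, -15, 3]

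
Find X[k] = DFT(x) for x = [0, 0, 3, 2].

X[k] = Σ(n=0 to 3) x[n] · ω_4^(nk)
where ω_4 = e^(-2πi/4)

Computing each X[k]:
X[0] = 5
X[1] = -3+2i
X[2] = 1
X[3] = -3-2i

X = [5, -3+2i, 1, -3-2i]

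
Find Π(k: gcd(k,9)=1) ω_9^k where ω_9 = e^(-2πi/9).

The primitive 9th roots of unity are ω_9^k for k coprime to 9: k ∈ {1, 2, 4, 5, 7, 8}
Their product equals the constant term of the cyclotomic polynomial Φ_9(x) up to sign.
For n ≥ 3, the product of all primitive nth roots of unity is 1. (For n=1 it is 1; for n=2 it is -1.)

1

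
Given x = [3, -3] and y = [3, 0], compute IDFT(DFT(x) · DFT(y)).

(x ⊛ y)[n] = Σ(m=0 to 1) x[m] · y[(n-m) mod 2]

Computing each output sample:
(x ⊛ y)[0] = 9
(x ⊛ y)[1] = -9

x ⊛ y = [9, -9]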